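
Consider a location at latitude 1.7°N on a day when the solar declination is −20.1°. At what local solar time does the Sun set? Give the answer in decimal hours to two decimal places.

The sunset hour angle satisfies cos H_s = −tan φ tan δ = 0.0109, giving H_s = 89.38°.
Sunset is at 12 + H_s/15 = 12 + 5.959 = 17.959 h local solar time.

17.96 h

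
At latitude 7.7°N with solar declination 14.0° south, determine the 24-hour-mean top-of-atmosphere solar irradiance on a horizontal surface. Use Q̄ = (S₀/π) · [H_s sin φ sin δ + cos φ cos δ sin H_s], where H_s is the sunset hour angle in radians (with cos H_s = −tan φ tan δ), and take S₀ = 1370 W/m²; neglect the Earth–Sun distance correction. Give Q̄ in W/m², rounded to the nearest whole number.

397 W/m²

cos H_s = −tan(7.7°) · tan(-14.0°) = 0.0337, so H_s = arccos(0.0337) = 88.07°. In radians, H_s = 1.5371.
H_s sin φ sin δ = 1.5371 × 0.1340 × -0.2419 = -0.0498.
cos φ cos δ sin H_s = 0.9910 × 0.9703 × 0.9994 = 0.9610.
Q̄ = (1370/π) × (-0.0498 + 0.9610) = 436.08 × 0.9112 = 397.36 W/m².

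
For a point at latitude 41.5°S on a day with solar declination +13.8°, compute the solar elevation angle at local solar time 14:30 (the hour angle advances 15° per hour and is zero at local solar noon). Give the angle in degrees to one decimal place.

24.8°

Hour angle H = 15° × (14.5 − 12) = 37.50°.
cos θ_z = sin(-41.5°) sin(13.8°) + cos(-41.5°) cos(13.8°) cos(37.50°) = -0.1581 + 0.5770 = 0.4189.
θ_z = arccos(0.4189) = 65.23°, so the elevation is 90° − 65.23° = 24.77°.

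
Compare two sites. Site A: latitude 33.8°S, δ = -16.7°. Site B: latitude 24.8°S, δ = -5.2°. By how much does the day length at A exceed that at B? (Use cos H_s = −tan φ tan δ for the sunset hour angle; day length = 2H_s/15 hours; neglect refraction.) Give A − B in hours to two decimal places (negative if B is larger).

+1.22 h

A: H_s = arccos(−tan -33.8° · tan -16.7°) = 101.59°, so 2H_s/15 = 13.5453 h.
B: H_s = arccos(−tan -24.8° · tan -5.2°) = 92.41°, so 2H_s/15 = 12.3213 h.
A − B = 13.5453 − 12.3213 = 1.2240 h.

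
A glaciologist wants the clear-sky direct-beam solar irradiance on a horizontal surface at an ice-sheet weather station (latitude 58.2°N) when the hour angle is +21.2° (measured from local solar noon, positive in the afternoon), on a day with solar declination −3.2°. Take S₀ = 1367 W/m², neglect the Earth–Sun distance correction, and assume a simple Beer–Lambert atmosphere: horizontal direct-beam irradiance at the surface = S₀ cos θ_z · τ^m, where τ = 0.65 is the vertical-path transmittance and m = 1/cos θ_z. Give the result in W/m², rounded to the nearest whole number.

With φ = 58.2°, δ = -3.2°, H = 21.20°: sin φ sin δ = -0.0474, cos φ cos δ cos H = 0.4905, so cos θ_z = 0.4431.
Air mass m = 1/cos θ_z = 1/0.4431 = 2.257; τ^m = 0.65^2.257 = 0.3782.
Surface direct beam = 1367 × 0.4431 × 0.3782 = 229.08 W/m².

229 W/m²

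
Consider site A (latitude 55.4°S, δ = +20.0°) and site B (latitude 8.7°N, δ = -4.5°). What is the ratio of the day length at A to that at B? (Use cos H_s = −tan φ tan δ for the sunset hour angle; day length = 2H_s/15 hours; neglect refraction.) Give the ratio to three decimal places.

A: H_s = arccos(−tan -55.4° · tan 20.0°) = 58.16°, so 2H_s/15 = 7.7547 h.
B: H_s = arccos(−tan 8.7° · tan -4.5°) = 89.31°, so 2H_s/15 = 11.9080 h.
Ratio A/B = 7.7547 / 11.9080 = 0.6512.

0.651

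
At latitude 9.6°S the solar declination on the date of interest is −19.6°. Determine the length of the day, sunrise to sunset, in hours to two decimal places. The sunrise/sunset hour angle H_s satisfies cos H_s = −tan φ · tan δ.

12.46 hours

The sunset hour angle satisfies cos H_s = −tan φ tan δ = -0.0602, giving H_s = 93.45°.
Day length = 2 H_s / 15° h⁻¹ = 186.90° / 15 = 12.460 h.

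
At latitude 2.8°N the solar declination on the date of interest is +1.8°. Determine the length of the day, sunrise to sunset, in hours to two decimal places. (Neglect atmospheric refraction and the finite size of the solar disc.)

12.01 hours

−tan φ tan δ = −(0.0489)(0.0314) = -0.0015; H_s = arccos(-0.0015) = 90.09°.
Day length = 2 H_s / 15° h⁻¹ = 180.18° / 15 = 12.012 h.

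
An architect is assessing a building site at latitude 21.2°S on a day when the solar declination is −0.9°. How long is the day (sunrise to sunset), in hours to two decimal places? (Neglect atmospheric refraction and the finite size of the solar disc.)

cos H_s = −tan(-21.2°) · tan(-0.9°) = -0.0061, so H_s = arccos(-0.0061) = 90.35°.
Day length = 2 H_s / 15° h⁻¹ = 180.70° / 15 = 12.047 h.

12.05 hours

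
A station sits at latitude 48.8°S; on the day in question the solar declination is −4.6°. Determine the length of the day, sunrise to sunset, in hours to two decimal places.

12.70 hours

cos H_s = −tan(-48.8°) · tan(-4.6°) = -0.0919, so H_s = arccos(-0.0919) = 95.27°.
Day length = 2 H_s / 15° h⁻¹ = 190.54° / 15 = 12.703 h.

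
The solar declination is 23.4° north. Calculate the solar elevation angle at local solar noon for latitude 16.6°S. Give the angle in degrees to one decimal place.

At local solar noon the hour angle is zero, so the elevation is 90° − |φ − δ| = 90° − |-16.6° − (23.4°)| = 90° − 40.0° = 50.0°.

50.0°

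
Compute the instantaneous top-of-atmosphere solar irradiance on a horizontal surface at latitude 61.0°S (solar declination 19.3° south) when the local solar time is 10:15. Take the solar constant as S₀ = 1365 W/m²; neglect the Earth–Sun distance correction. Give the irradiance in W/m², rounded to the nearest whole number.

Hour angle H = 15° × (10.25 − 12) = -26.25°.
cos θ_z = sin φ sin δ + cos φ cos δ cos H = (-0.8746)(-0.3305) + (0.4848)(0.9438)(0.8969) = 0.6994.
Top-of-atmosphere irradiance = S₀ cos θ_z = 1365 × 0.6994 = 954.68 W/m².

955 W/m²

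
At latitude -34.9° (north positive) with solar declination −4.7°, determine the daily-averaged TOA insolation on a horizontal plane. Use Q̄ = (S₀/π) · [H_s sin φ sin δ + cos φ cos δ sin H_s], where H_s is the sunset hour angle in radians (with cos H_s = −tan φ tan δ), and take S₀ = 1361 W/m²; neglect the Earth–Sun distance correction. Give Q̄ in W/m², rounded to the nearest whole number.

cos H_s = −tan(-34.9°) · tan(-4.7°) = -0.0574, so H_s = arccos(-0.0574) = 93.29°. In radians, H_s = 1.6282.
H_s sin φ sin δ = 1.6282 × -0.5721 × -0.0819 = 0.0763.
cos φ cos δ sin H_s = 0.8202 × 0.9966 × 0.9984 = 0.8161.
Q̄ = (1361/π) × (0.0763 + 0.8161) = 433.22 × 0.8924 = 386.61 W/m².

387 W/m²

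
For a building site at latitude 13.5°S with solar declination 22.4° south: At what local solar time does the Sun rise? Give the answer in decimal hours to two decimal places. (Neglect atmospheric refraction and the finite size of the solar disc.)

5.62 h

The sunset hour angle satisfies cos H_s = −tan φ tan δ = -0.0990, giving H_s = 95.68°.
Sunrise is at 12 − H_s/15 = 12 − 6.379 = 5.621 h local solar time.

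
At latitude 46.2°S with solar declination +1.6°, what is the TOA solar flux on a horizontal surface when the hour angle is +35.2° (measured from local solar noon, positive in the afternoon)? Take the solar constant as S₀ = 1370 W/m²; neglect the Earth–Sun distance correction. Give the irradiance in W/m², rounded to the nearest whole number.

747 W/m²

cos θ_z = sin φ sin δ + cos φ cos δ cos H = (-0.7218)(0.0279) + (0.6921)(0.9996)(0.8171) = 0.5452.
Top-of-atmosphere irradiance = S₀ cos θ_z = 1370 × 0.5452 = 746.92 W/m².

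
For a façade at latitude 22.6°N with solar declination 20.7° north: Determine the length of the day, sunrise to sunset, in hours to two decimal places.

cos H_s = −tan(22.6°) · tan(20.7°) = -0.1573, so H_s = arccos(-0.1573) = 99.05°.
Day length = 2 H_s / 15° h⁻¹ = 198.10° / 15 = 13.207 h.

13.21 hours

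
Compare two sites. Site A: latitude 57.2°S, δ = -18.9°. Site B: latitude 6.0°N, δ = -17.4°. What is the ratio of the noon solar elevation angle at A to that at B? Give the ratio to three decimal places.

A: 90° − |-57.2 − (-18.9)| = 51.70°.
B: 90° − |6.0 − (-17.4)| = 66.60°.
Ratio A/B = 51.7000 / 66.6000 = 0.7763.

0.776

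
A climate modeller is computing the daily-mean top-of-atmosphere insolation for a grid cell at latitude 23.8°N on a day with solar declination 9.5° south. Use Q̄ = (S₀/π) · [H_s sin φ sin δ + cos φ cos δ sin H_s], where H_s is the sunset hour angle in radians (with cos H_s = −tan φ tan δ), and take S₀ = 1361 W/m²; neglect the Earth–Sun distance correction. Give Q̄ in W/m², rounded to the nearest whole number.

347 W/m²

The sunset hour angle satisfies cos H_s = −tan φ tan δ = 0.0738, giving H_s = 85.77°. In radians, H_s = 1.4970.
H_s sin φ sin δ = 1.4970 × 0.4035 × -0.1650 = -0.0997.
cos φ cos δ sin H_s = 0.9150 × 0.9863 × 0.9973 = 0.9000.
Q̄ = (1361/π) × (-0.0997 + 0.9000) = 433.22 × 0.8003 = 346.71 W/m².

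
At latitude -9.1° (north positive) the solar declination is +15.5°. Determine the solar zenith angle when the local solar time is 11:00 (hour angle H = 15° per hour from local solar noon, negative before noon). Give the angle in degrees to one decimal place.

Hour angle H = 15° × (11 − 12) = -15.00°.
With φ = -9.1°, δ = 15.5°, H = -15.00°: sin φ sin δ = -0.0423, cos φ cos δ cos H = 0.9191, so cos θ_z = 0.8768.
θ_z = arccos(0.8768) = 28.74°.

28.7°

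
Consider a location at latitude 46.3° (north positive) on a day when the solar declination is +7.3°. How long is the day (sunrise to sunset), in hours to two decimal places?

−tan φ tan δ = −(1.0464)(0.1281) = -0.1340; H_s = arccos(-0.1340) = 97.70°.
Day length = 2 H_s / 15° h⁻¹ = 195.40° / 15 = 13.027 h.

13.03 hours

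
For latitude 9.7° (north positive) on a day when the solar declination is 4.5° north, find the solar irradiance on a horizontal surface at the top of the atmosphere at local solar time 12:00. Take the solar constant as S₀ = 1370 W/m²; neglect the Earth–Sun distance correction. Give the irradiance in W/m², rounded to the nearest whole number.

1364 W/m²

Hour angle H = 15° × (12 − 12) = 0.00°.
With φ = 9.7°, δ = 4.5°, H = 0.00°: sin φ sin δ = 0.0132, cos φ cos δ cos H = 0.9827, so cos θ_z = 0.9959.
Top-of-atmosphere irradiance = S₀ cos θ_z = 1370 × 0.9959 = 1364.38 W/m².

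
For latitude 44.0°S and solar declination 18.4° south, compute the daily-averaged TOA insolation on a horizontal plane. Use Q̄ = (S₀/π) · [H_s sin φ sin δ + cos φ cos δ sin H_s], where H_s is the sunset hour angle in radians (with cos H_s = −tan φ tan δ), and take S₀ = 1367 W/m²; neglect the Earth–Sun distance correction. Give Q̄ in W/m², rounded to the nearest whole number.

cos H_s = −tan(-44.0°) · tan(-18.4°) = -0.3212, so H_s = arccos(-0.3212) = 108.74°. In radians, H_s = 1.8979.
H_s sin φ sin δ = 1.8979 × -0.6947 × -0.3156 = 0.4161.
cos φ cos δ sin H_s = 0.7193 × 0.9489 × 0.9470 = 0.6464.
Q̄ = (1367/π) × (0.4161 + 0.6464) = 435.13 × 1.0625 = 462.33 W/m².

462 W/m²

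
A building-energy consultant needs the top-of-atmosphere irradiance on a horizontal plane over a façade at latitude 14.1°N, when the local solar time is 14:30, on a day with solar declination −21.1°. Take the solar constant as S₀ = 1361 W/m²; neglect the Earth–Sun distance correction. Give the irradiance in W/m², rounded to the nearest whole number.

858 W/m²

Hour angle H = 15° × (14.5 − 12) = 37.50°.
With φ = 14.1°, δ = -21.1°, H = 37.50°: sin φ sin δ = -0.0877, cos φ cos δ cos H = 0.7179, so cos θ_z = 0.6302.
Top-of-atmosphere irradiance = S₀ cos θ_z = 1361 × 0.6302 = 857.70 W/m².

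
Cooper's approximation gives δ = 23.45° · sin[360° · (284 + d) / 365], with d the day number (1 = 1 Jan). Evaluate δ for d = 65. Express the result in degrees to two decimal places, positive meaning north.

-6.38°

360 × (284 + 65) / 365 = 344.219°; sin(344.219°) = -0.2720.
δ = 23.45 × -0.2720 = -6.378° ≈ -6.38°.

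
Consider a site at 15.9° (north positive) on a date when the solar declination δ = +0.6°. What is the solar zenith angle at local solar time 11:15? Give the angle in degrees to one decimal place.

Hour angle H = 15° × (11.25 − 12) = -11.25°.
cos θ_z = sin(15.9°) sin(0.6°) + cos(15.9°) cos(0.6°) cos(-11.25°) = 0.0029 + 0.9432 = 0.9461.
θ_z = arccos(0.9461) = 18.90°.

18.9°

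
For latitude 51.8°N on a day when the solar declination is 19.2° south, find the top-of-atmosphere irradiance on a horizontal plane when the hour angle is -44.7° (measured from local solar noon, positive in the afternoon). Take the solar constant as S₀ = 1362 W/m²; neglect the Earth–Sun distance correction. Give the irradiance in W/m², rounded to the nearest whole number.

With φ = 51.8°, δ = -19.2°, H = -44.70°: sin φ sin δ = -0.2584, cos φ cos δ cos H = 0.4151, so cos θ_z = 0.1567.
Top-of-atmosphere irradiance = S₀ cos θ_z = 1362 × 0.1567 = 213.43 W/m².

213 W/m²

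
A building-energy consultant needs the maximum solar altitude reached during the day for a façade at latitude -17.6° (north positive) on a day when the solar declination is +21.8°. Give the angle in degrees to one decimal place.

At local solar noon the hour angle is zero, so the elevation is 90° − |φ − δ| = 90° − |-17.6° − (21.8°)| = 90° − 39.4° = 50.6°.

50.6°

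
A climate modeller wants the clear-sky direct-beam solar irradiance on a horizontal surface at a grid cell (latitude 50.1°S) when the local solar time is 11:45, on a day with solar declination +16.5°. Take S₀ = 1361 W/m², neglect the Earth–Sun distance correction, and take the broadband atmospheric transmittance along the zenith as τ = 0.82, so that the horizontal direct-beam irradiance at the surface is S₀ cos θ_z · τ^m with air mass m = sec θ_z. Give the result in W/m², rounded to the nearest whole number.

Hour angle H = 15° × (11.75 − 12) = -3.75°.
cos θ_z = sin φ sin δ + cos φ cos δ cos H = (-0.7672)(0.2840) + (0.6414)(0.9588)(0.9979) = 0.3958.
Air mass m = 1/cos θ_z = 1/0.3958 = 2.527; τ^m = 0.82^2.527 = 0.6056.
Surface direct beam = 1361 × 0.3958 × 0.6056 = 326.23 W/m².

326 W/m²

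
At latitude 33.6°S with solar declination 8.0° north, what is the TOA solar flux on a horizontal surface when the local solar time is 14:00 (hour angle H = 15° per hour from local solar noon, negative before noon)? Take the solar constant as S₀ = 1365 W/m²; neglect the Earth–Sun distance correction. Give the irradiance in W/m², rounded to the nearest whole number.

870 W/m²

Hour angle H = 15° × (14 − 12) = 30.00°.
cos θ_z = sin(-33.6°) sin(8.0°) + cos(-33.6°) cos(8.0°) cos(30.00°) = -0.0770 + 0.7143 = 0.6373.
Top-of-atmosphere irradiance = S₀ cos θ_z = 1365 × 0.6373 = 869.91 W/m².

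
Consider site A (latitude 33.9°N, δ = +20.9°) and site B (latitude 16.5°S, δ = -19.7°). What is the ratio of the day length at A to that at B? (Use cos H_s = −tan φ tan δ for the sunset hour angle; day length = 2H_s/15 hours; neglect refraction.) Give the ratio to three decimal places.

1.091

A: H_s = arccos(−tan 33.9° · tan 20.9°) = 104.87°, so 2H_s/15 = 13.9827 h.
B: H_s = arccos(−tan -16.5° · tan -19.7°) = 96.09°, so 2H_s/15 = 12.8120 h.
Ratio A/B = 13.9827 / 12.8120 = 1.0914.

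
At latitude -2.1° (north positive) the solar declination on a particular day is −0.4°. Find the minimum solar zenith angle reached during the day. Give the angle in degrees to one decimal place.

At local solar noon the hour angle is zero, so the zenith angle is |φ − δ| = |-2.1° − (-0.4°)| = 1.7°.

1.7°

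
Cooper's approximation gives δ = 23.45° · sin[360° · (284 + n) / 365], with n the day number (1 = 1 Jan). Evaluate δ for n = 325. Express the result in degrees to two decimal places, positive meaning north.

360 × (284 + 325) / 365 = 600.658°; sin(600.658°) = -0.8717.
δ = 23.45 × -0.8717 = -20.441° ≈ -20.44°.

-20.44°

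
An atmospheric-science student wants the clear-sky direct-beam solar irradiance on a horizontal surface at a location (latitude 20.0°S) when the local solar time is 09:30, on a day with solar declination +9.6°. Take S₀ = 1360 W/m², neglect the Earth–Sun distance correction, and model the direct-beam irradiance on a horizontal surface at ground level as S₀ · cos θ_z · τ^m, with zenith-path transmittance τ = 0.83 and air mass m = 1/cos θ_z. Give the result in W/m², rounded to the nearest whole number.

701 W/m²

Hour angle H = 15° × (9.5 − 12) = -37.50°.
With φ = -20.0°, δ = 9.6°, H = -37.50°: sin φ sin δ = -0.0570, cos φ cos δ cos H = 0.7351, so cos θ_z = 0.6781.
Air mass m = 1/cos θ_z = 1/0.6781 = 1.475; τ^m = 0.83^1.475 = 0.7597.
Surface direct beam = 1360 × 0.6781 × 0.7597 = 700.61 W/m².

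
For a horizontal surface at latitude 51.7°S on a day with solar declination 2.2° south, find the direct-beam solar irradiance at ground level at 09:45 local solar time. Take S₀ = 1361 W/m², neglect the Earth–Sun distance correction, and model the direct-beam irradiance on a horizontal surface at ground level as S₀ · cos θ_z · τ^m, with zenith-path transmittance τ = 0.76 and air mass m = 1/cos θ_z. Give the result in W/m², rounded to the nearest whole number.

448 W/m²

Hour angle H = 15° × (9.75 − 12) = -33.75°.
With φ = -51.7°, δ = -2.2°, H = -33.75°: sin φ sin δ = 0.0301, cos φ cos δ cos H = 0.5149, so cos θ_z = 0.5450.
Air mass m = 1/cos θ_z = 1/0.5450 = 1.835; τ^m = 0.76^1.835 = 0.6044.
Surface direct beam = 1361 × 0.5450 × 0.6044 = 448.31 W/m².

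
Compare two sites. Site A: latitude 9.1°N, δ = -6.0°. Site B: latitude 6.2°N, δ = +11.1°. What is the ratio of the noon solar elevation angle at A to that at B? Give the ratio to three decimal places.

A: 90° − |9.1 − (-6.0)| = 74.90°.
B: 90° − |6.2 − (11.1)| = 85.10°.
Ratio A/B = 74.9000 / 85.1000 = 0.8801.

0.880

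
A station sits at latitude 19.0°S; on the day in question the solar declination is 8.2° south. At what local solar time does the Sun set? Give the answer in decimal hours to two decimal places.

−tan φ tan δ = −(-0.3443)(-0.1441) = -0.0496; H_s = arccos(-0.0496) = 92.84°.
Sunset is at 12 + H_s/15 = 12 + 6.189 = 18.189 h local solar time.

18.19 h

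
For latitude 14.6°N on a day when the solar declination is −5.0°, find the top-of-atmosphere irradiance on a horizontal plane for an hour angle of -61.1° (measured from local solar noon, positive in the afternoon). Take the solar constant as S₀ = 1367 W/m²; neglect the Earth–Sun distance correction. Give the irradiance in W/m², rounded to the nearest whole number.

607 W/m²

With φ = 14.6°, δ = -5.0°, H = -61.10°: sin φ sin δ = -0.0220, cos φ cos δ cos H = 0.4659, so cos θ_z = 0.4439.
Top-of-atmosphere irradiance = S₀ cos θ_z = 1367 × 0.4439 = 606.81 W/m².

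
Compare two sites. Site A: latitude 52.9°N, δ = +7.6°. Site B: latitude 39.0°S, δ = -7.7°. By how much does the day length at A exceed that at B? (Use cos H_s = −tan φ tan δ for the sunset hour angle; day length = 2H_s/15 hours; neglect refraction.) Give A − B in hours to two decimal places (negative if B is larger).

A: H_s = arccos(−tan 52.9° · tan 7.6°) = 100.16°, so 2H_s/15 = 13.3547 h.
B: H_s = arccos(−tan -39.0° · tan -7.7°) = 96.29°, so 2H_s/15 = 12.8387 h.
A − B = 13.3547 − 12.8387 = 0.5160 h.

+0.52 h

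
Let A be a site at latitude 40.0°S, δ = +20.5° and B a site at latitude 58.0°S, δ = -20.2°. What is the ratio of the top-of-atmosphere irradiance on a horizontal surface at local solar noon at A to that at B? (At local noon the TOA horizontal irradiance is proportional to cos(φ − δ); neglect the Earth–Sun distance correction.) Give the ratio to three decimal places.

A: cos θ_z = cos(-40.0° − (20.5°)) = 0.4924.
B: cos θ_z = cos(-58.0° − (-20.2°)) = 0.7902.
Ratio A/B = 0.4924 / 0.7902 = 0.6231.

0.623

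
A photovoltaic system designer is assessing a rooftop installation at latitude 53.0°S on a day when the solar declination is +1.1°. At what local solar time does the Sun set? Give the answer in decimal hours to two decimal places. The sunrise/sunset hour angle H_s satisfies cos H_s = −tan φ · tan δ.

The sunset hour angle satisfies cos H_s = −tan φ tan δ = 0.0255, giving H_s = 88.54°.
Sunset is at 12 + H_s/15 = 12 + 5.903 = 17.903 h local solar time.

17.90 h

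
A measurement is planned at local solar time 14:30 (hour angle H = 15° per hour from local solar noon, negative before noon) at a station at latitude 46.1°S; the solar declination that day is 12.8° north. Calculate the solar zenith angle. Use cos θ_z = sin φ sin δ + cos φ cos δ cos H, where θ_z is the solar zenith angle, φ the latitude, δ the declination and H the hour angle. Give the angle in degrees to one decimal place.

67.9°

Hour angle H = 15° × (14.5 − 12) = 37.50°.
cos θ_z = sin(-46.1°) sin(12.8°) + cos(-46.1°) cos(12.8°) cos(37.50°) = -0.1596 + 0.5364 = 0.3768.
θ_z = arccos(0.3768) = 67.86°.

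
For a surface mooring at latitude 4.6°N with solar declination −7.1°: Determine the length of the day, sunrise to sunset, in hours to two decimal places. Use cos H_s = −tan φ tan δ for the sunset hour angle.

cos H_s = −tan(4.6°) · tan(-7.1°) = 0.0100, so H_s = arccos(0.0100) = 89.43°.
Day length = 2 H_s / 15° h⁻¹ = 178.86° / 15 = 11.924 h.

11.92 hours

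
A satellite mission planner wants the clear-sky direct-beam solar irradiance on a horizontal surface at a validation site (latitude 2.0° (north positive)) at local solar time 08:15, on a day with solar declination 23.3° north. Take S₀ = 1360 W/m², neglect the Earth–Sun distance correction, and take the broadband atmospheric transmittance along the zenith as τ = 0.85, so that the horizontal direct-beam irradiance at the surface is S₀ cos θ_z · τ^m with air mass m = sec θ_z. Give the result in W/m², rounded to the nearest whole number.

Hour angle H = 15° × (8.25 − 12) = -56.25°.
cos θ_z = sin φ sin δ + cos φ cos δ cos H = (0.0349)(0.3955) + (0.9994)(0.9184)(0.5556) = 0.5238.
Air mass m = 1/cos θ_z = 1/0.5238 = 1.909; τ^m = 0.85^1.909 = 0.7333.
Surface direct beam = 1360 × 0.5238 × 0.7333 = 522.38 W/m².

522 W/m²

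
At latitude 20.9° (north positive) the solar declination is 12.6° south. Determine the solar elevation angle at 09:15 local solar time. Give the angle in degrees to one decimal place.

Hour angle H = 15° × (9.25 − 12) = -41.25°.
cos θ_z = sin(20.9°) sin(-12.6°) + cos(20.9°) cos(-12.6°) cos(-41.25°) = -0.0778 + 0.6855 = 0.6077.
θ_z = arccos(0.6077) = 52.58°, so the elevation is 90° − 52.58° = 37.42°.

37.4°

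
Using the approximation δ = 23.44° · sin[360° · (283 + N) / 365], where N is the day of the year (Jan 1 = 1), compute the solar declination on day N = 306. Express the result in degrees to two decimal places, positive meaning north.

-15.36°

360 × (283 + 306) / 365 = 580.932°; sin(580.932°) = -0.6552.
δ = 23.44 × -0.6552 = -15.358° ≈ -15.36°.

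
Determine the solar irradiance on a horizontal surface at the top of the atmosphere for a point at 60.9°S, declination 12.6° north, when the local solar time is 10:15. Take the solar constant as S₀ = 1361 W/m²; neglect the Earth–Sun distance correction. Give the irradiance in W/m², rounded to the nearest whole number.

Hour angle H = 15° × (10.25 − 12) = -26.25°.
cos θ_z = sin(-60.9°) sin(12.6°) + cos(-60.9°) cos(12.6°) cos(-26.25°) = -0.1906 + 0.4257 = 0.2351.
Top-of-atmosphere irradiance = S₀ cos θ_z = 1361 × 0.2351 = 319.97 W/m².

320 W/m²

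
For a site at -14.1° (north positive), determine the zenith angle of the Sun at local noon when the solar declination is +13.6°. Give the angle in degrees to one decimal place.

27.7°

At local solar noon the hour angle is zero, so the zenith angle is |φ − δ| = |-14.1° − (13.6°)| = 27.7°.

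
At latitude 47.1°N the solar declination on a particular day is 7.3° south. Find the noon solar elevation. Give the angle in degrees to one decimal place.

At local solar noon the hour angle is zero, so the elevation is 90° − |φ − δ| = 90° − |47.1° − (-7.3°)| = 90° − 54.4° = 35.6°.

35.6°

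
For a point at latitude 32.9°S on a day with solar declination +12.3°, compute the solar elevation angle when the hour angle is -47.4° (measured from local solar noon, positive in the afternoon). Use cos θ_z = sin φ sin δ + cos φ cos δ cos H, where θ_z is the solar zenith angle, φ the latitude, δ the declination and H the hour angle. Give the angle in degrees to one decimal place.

With φ = -32.9°, δ = 12.3°, H = -47.40°: sin φ sin δ = -0.1157, cos φ cos δ cos H = 0.5553, so cos θ_z = 0.4396.
θ_z = arccos(0.4396) = 63.92°, so the elevation is 90° − 63.92° = 26.08°.

26.1°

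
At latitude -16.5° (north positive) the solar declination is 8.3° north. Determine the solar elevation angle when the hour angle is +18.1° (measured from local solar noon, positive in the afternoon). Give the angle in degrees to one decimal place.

cos θ_z = sin(-16.5°) sin(8.3°) + cos(-16.5°) cos(8.3°) cos(18.10°) = -0.0410 + 0.9018 = 0.8608.
θ_z = arccos(0.8608) = 30.59°, so the elevation is 90° − 30.59° = 59.41°.

59.4°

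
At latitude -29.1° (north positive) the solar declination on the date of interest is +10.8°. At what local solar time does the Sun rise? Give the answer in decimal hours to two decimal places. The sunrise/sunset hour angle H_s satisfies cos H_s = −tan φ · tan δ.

6.41 h

cos H_s = −tan(-29.1°) · tan(10.8°) = 0.1062, so H_s = arccos(0.1062) = 83.90°.
Sunrise is at 12 − H_s/15 = 12 − 5.593 = 6.407 h local solar time.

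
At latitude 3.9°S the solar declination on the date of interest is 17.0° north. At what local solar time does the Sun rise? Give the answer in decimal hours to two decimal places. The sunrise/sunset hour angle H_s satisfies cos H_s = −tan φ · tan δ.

6.08 h

cos H_s = −tan(-3.9°) · tan(17.0°) = 0.0208, so H_s = arccos(0.0208) = 88.81°.
Sunrise is at 12 − H_s/15 = 12 − 5.921 = 6.079 h local solar time.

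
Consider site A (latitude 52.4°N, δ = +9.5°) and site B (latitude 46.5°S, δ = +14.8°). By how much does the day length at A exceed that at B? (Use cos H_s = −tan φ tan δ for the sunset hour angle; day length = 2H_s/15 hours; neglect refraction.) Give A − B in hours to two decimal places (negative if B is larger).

+3.83 h

A: H_s = arccos(−tan 52.4° · tan 9.5°) = 102.55°, so 2H_s/15 = 13.6733 h.
B: H_s = arccos(−tan -46.5° · tan 14.8°) = 73.83°, so 2H_s/15 = 9.8440 h.
A − B = 13.6733 − 9.8440 = 3.8293 h.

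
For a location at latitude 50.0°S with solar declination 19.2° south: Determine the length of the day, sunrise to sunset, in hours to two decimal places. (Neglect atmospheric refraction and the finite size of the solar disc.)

−tan φ tan δ = −(-1.1918)(-0.3482) = -0.4150; H_s = arccos(-0.4150) = 114.52°.
Day length = 2 H_s / 15° h⁻¹ = 229.04° / 15 = 15.269 h.

15.27 hours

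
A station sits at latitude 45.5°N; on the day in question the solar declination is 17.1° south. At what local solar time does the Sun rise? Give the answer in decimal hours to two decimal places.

The sunset hour angle satisfies cos H_s = −tan φ tan δ = 0.3131, giving H_s = 71.75°.
Sunrise is at 12 − H_s/15 = 12 − 4.783 = 7.217 h local solar time.

7.22 h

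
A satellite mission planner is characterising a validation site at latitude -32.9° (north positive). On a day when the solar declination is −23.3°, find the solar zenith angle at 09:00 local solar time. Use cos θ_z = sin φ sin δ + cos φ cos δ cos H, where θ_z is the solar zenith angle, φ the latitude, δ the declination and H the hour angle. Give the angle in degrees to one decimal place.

40.5°

Hour angle H = 15° × (9 − 12) = -45.00°.
cos θ_z = sin φ sin δ + cos φ cos δ cos H = (-0.5432)(-0.3955) + (0.8396)(0.9184)(0.7071) = 0.7601.
θ_z = arccos(0.7601) = 40.53°.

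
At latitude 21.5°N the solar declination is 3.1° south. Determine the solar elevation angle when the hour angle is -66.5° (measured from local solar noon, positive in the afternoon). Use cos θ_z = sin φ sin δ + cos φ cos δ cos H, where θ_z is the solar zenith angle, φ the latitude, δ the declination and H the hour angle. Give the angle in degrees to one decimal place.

20.5°

cos θ_z = sin(21.5°) sin(-3.1°) + cos(21.5°) cos(-3.1°) cos(-66.50°) = -0.0198 + 0.3705 = 0.3507.
θ_z = arccos(0.3507) = 69.47°, so the elevation is 90° − 69.47° = 20.53°.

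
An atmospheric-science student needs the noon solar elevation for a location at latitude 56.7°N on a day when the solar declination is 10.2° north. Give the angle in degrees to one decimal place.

43.5°

At local solar noon the hour angle is zero, so the elevation is 90° − |φ − δ| = 90° − |56.7° − (10.2°)| = 90° − 46.5° = 43.5°.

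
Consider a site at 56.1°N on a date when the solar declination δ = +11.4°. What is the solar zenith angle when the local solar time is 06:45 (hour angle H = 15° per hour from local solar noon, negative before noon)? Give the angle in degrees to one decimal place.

74.3°

Hour angle H = 15° × (6.75 − 12) = -78.75°.
With φ = 56.1°, δ = 11.4°, H = -78.75°: sin φ sin δ = 0.1641, cos φ cos δ cos H = 0.1067, so cos θ_z = 0.2708.
θ_z = arccos(0.2708) = 74.29°.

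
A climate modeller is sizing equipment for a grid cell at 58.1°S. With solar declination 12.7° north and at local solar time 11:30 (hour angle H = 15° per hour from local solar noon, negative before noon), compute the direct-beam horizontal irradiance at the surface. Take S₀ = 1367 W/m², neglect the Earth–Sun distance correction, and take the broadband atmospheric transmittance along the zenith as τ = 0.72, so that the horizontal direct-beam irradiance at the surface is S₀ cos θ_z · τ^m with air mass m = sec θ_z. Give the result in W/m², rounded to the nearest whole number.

161 W/m²

Hour angle H = 15° × (11.5 − 12) = -7.50°.
With φ = -58.1°, δ = 12.7°, H = -7.50°: sin φ sin δ = -0.1866, cos φ cos δ cos H = 0.5111, so cos θ_z = 0.3245.
Air mass m = 1/cos θ_z = 1/0.3245 = 3.082; τ^m = 0.72^3.082 = 0.3633.
Surface direct beam = 1367 × 0.3245 × 0.3633 = 161.16 W/m².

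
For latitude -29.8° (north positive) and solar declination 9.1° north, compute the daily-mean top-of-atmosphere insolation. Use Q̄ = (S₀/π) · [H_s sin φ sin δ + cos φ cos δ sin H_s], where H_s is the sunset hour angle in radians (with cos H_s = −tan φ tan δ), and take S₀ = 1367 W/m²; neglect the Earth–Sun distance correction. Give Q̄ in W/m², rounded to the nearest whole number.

321 W/m²

The sunset hour angle satisfies cos H_s = −tan φ tan δ = 0.0917, giving H_s = 84.74°. In radians, H_s = 1.4790.
H_s sin φ sin δ = 1.4790 × -0.4970 × 0.1582 = -0.1163.
cos φ cos δ sin H_s = 0.8678 × 0.9874 × 0.9958 = 0.8533.
Q̄ = (1367/π) × (-0.1163 + 0.8533) = 435.13 × 0.7370 = 320.69 W/m².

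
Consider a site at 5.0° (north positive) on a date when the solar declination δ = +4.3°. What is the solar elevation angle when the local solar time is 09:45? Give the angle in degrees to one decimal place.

56.4°

Hour angle H = 15° × (9.75 − 12) = -33.75°.
cos θ_z = sin(5.0°) sin(4.3°) + cos(5.0°) cos(4.3°) cos(-33.75°) = 0.0065 + 0.8260 = 0.8325.
θ_z = arccos(0.8325) = 33.64°, so the elevation is 90° − 33.64° = 56.36°.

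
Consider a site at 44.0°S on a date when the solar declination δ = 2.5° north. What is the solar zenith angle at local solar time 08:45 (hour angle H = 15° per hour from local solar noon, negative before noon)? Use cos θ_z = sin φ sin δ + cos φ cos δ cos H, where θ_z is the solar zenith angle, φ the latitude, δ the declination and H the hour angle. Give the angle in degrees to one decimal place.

Hour angle H = 15° × (8.75 − 12) = -48.75°.
cos θ_z = sin(-44.0°) sin(2.5°) + cos(-44.0°) cos(2.5°) cos(-48.75°) = -0.0303 + 0.4738 = 0.4435.
θ_z = arccos(0.4435) = 63.67°.

63.7°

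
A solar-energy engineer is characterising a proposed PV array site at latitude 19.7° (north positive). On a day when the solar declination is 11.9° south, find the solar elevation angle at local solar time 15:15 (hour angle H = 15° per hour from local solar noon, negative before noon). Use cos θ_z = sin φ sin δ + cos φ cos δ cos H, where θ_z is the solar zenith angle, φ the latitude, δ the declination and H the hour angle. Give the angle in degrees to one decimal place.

32.5°

Hour angle H = 15° × (15.25 − 12) = 48.75°.
cos θ_z = sin φ sin δ + cos φ cos δ cos H = (0.3371)(-0.2062) + (0.9415)(0.9785)(0.6593) = 0.5379.
θ_z = arccos(0.5379) = 57.46°, so the elevation is 90° − 57.46° = 32.54°.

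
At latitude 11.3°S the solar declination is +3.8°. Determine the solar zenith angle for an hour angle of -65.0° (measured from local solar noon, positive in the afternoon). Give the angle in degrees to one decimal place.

cos θ_z = sin(-11.3°) sin(3.8°) + cos(-11.3°) cos(3.8°) cos(-65.00°) = -0.0130 + 0.4135 = 0.4005.
θ_z = arccos(0.4005) = 66.39°.

66.4°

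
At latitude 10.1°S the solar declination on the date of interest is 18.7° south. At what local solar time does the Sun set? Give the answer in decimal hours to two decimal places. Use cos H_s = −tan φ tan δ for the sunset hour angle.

cos H_s = −tan(-10.1°) · tan(-18.7°) = -0.0603, so H_s = arccos(-0.0603) = 93.46°.
Sunset is at 12 + H_s/15 = 12 + 6.231 = 18.231 h local solar time.

18.23 h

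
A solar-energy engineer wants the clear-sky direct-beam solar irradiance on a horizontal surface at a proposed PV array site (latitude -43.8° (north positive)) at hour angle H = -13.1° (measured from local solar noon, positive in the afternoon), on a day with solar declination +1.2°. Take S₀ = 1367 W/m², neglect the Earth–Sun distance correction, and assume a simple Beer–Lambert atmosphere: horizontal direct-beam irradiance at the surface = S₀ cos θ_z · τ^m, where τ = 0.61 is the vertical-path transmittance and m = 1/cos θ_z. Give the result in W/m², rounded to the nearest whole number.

459 W/m²

With φ = -43.8°, δ = 1.2°, H = -13.10°: sin φ sin δ = -0.0145, cos φ cos δ cos H = 0.7028, so cos θ_z = 0.6883.
Air mass m = 1/cos θ_z = 1/0.6883 = 1.453; τ^m = 0.61^1.453 = 0.4876.
Surface direct beam = 1367 × 0.6883 × 0.4876 = 458.79 W/m².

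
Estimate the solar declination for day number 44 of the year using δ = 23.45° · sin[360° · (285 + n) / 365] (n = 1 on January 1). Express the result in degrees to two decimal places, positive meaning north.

360 × (285 + 44) / 365 = 324.493°; sin(324.493°) = -0.5808.
δ = 23.45 × -0.5808 = -13.620° ≈ -13.62°.

-13.62°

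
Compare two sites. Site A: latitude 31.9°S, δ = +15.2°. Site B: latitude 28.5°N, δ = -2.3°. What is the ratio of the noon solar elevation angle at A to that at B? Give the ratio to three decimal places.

A: 90° − |-31.9 − (15.2)| = 42.90°.
B: 90° − |28.5 − (-2.3)| = 59.20°.
Ratio A/B = 42.9000 / 59.2000 = 0.7247.

0.725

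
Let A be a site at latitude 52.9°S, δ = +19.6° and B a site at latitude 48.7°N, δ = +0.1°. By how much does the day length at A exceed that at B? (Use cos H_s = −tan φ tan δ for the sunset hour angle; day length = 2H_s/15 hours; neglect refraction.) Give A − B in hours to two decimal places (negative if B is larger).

A: H_s = arccos(−tan -52.9° · tan 19.6°) = 61.91°, so 2H_s/15 = 8.2547 h.
B: H_s = arccos(−tan 48.7° · tan 0.1°) = 90.11°, so 2H_s/15 = 12.0147 h.
A − B = 8.2547 − 12.0147 = -3.7600 h.

-3.76 h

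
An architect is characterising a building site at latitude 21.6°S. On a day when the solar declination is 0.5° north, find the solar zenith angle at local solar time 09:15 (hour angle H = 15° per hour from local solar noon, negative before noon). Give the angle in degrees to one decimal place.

Hour angle H = 15° × (9.25 − 12) = -41.25°.
With φ = -21.6°, δ = 0.5°, H = -41.25°: sin φ sin δ = -0.0032, cos φ cos δ cos H = 0.6990, so cos θ_z = 0.6958.
θ_z = arccos(0.6958) = 45.91°.

45.9°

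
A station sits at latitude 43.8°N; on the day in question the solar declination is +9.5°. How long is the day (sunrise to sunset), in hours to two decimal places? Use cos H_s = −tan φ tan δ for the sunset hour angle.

13.23 hours

cos H_s = −tan(43.8°) · tan(9.5°) = -0.1605, so H_s = arccos(-0.1605) = 99.24°.
Day length = 2 H_s / 15° h⁻¹ = 198.48° / 15 = 13.232 h.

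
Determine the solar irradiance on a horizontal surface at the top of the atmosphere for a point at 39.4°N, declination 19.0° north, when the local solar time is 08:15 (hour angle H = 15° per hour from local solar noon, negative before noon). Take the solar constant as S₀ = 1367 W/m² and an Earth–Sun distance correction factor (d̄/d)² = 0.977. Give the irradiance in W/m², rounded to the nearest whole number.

Hour angle H = 15° × (8.25 − 12) = -56.25°.
With φ = 39.4°, δ = 19.0°, H = -56.25°: sin φ sin δ = 0.2066, cos φ cos δ cos H = 0.4059, so cos θ_z = 0.6125.
Top-of-atmosphere irradiance = S₀ (d̄/d)² cos θ_z = 1367 × 0.977 × 0.6125 = 818.03 W/m².

818 W/m²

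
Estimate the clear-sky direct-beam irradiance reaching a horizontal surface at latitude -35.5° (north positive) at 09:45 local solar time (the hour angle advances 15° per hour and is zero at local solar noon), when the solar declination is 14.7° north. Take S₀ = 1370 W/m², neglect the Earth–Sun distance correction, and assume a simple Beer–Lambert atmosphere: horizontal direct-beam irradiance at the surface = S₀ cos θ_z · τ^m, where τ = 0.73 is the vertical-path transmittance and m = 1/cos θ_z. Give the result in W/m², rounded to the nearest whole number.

374 W/m²

Hour angle H = 15° × (9.75 − 12) = -33.75°.
cos θ_z = sin φ sin δ + cos φ cos δ cos H = (-0.5807)(0.2538) + (0.8141)(0.9673)(0.8315) = 0.5074.
Air mass m = 1/cos θ_z = 1/0.5074 = 1.971; τ^m = 0.73^1.971 = 0.5378.
Surface direct beam = 1370 × 0.5074 × 0.5378 = 373.85 W/m².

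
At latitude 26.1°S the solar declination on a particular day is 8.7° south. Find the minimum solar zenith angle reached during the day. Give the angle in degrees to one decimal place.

At local solar noon the hour angle is zero, so the zenith angle is |φ − δ| = |-26.1° − (-8.7°)| = 17.4°.

17.4°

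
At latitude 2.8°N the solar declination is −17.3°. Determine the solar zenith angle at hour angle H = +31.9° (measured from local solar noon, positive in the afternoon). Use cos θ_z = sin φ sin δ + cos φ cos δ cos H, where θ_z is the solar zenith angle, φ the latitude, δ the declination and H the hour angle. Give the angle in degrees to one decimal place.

37.3°

With φ = 2.8°, δ = -17.3°, H = 31.90°: sin φ sin δ = -0.0145, cos φ cos δ cos H = 0.8096, so cos θ_z = 0.7951.
θ_z = arccos(0.7951) = 37.34°.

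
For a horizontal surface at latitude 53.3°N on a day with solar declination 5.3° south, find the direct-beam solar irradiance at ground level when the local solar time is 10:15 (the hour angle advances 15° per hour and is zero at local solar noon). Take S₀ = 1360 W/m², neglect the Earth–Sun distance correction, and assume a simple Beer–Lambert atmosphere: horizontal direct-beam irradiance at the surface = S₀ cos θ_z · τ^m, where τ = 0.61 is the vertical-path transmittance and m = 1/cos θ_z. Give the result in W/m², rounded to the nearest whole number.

213 W/m²

Hour angle H = 15° × (10.25 − 12) = -26.25°.
cos θ_z = sin(53.3°) sin(-5.3°) + cos(53.3°) cos(-5.3°) cos(-26.25°) = -0.0741 + 0.5337 = 0.4596.
Air mass m = 1/cos θ_z = 1/0.4596 = 2.176; τ^m = 0.61^2.176 = 0.3411.
Surface direct beam = 1360 × 0.4596 × 0.3411 = 213.21 W/m².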